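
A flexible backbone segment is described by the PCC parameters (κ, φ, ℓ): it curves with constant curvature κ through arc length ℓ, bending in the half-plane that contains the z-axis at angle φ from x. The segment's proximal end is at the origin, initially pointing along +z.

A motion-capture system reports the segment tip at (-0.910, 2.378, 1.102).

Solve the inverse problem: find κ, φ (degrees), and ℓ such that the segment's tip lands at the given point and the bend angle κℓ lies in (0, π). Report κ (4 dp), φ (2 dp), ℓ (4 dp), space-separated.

0.6616 110.94 3.5139

ρ = √(x²+y²) = √(-0.910² + 2.378²) = 2.54617
φ = atan2(y, x) mod 360° = atan2(2.378, -0.910) = 110.9406°
|p|² = ρ² + z² = 2.54617² + 1.102² = 7.69739
κ = 2ρ / |p|² = 2×2.54617 / 7.69739 = 0.66157
θ = 2·atan2(ρ, z) = 2·atan2(2.54617, 1.102) = 2.32466 rad
ℓ = θ/κ = 2.32466/0.66157 = 3.51387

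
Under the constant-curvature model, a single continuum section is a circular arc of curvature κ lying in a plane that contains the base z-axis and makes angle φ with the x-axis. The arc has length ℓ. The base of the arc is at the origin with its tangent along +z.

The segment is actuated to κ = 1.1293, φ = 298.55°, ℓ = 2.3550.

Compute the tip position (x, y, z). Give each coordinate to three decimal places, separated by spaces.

θ = κ·ℓ = 1.1293 × 2.3550 = 2.65950 rad
ρ = (1 − cos θ)/κ = (1 − -0.88603)/1.1293 = 1.67009
z = sin θ / κ = 0.46363/1.1293 = 0.41055
x = ρ cos φ = 1.67009 × cos(298.55°) = 0.79818
y = ρ sin φ = 1.67009 × sin(298.55°) = -1.46700

0.798 -1.467 0.411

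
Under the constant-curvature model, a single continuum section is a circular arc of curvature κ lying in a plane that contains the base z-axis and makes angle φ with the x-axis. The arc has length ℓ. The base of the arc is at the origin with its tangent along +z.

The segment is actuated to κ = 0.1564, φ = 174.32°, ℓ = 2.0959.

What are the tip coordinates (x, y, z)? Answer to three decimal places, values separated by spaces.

-0.339 0.034 2.059

θ = κ·ℓ = 0.1564 × 2.0959 = 0.32780 rad
ρ = (1 − cos θ)/κ = (1 − 0.94675)/0.1564 = 0.34045
z = sin θ / κ = 0.32196/0.1564 = 2.05857
x = ρ cos φ = 0.34045 × cos(174.32°) = -0.33878
y = ρ sin φ = 0.34045 × sin(174.32°) = 0.03370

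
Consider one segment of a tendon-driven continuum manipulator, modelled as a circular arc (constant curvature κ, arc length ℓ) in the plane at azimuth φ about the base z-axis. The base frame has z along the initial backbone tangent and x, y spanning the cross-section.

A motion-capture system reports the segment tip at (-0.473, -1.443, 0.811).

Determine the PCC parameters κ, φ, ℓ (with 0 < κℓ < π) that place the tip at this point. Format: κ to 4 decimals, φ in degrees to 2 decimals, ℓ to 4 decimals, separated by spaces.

ρ = √(x²+y²) = √(-0.473² + -1.443²) = 1.51854
φ = atan2(y, x) mod 360° = atan2(-1.443, -0.473) = 251.8514°
|p|² = ρ² + z² = 1.51854² + 0.811² = 2.96370
κ = 2ρ / |p|² = 2×1.51854 / 2.96370 = 1.02476
θ = 2·atan2(ρ, z) = 2·atan2(1.51854, 0.811) = 2.16054 rad
ℓ = θ/κ = 2.16054/1.02476 = 2.10833

1.0248 251.85 2.1083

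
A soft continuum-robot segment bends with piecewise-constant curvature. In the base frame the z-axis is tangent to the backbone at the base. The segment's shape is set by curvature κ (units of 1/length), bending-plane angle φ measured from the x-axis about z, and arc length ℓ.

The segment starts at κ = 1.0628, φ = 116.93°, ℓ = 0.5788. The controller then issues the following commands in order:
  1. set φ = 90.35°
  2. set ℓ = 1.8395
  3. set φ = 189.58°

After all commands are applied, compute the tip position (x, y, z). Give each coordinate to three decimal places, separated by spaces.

-1.276 -0.215 0.872

initial: κ=1.0628, φ=116.93°, ℓ=0.5788
cmd 1: set φ=90.35° → (κ,φ,ℓ)=(1.0628,90.35°,0.5788) → tip=(-0.0011,0.1725,0.5430)
cmd 2: set ℓ=1.8395 → (κ,φ,ℓ)=(1.0628,90.35°,1.8395) → tip=(-0.0079,1.2936,0.8723)
cmd 3: set φ=189.58° → (κ,φ,ℓ)=(1.0628,189.58°,1.8395) → tip=(-1.2756,-0.2153,0.8723)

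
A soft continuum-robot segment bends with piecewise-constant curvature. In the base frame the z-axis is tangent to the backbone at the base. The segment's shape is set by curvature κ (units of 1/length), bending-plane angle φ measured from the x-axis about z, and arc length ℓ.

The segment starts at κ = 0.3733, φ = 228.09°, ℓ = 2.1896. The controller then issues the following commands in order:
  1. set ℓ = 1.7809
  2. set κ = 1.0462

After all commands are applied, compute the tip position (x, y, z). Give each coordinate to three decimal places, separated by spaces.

-0.822 -0.916 0.915

initial: κ=0.3733, φ=228.09°, ℓ=2.1896
cmd 1: set ℓ=1.7809 → (κ,φ,ℓ)=(0.3733,228.09°,1.7809) → tip=(-0.3811,-0.4246,1.6526)
cmd 2: set κ=1.0462 → (κ,φ,ℓ)=(1.0462,228.09°,1.7809) → tip=(-0.8225,-0.9164,0.9153)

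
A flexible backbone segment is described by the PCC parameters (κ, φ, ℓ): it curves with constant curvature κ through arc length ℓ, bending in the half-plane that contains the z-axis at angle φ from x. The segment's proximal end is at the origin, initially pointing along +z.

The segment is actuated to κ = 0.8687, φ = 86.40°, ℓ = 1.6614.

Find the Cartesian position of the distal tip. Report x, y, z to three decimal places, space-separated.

θ = κ·ℓ = 0.8687 × 1.6614 = 1.44326 rad
ρ = (1 − cos θ)/κ = (1 − 0.12719)/0.8687 = 1.00473
z = sin θ / κ = 0.99188/0.8687 = 1.14180
x = ρ cos φ = 1.00473 × cos(86.40°) = 0.06309
y = ρ sin φ = 1.00473 × sin(86.40°) = 1.00275

0.063 1.003 1.142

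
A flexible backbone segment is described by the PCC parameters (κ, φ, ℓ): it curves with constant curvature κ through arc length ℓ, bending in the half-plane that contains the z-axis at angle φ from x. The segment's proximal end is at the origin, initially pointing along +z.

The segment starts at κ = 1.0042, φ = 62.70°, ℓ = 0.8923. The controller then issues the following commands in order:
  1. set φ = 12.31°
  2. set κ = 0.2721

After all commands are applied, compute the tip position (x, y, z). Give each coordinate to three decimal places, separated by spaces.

0.105 0.023 0.884

initial: κ=1.0042, φ=62.70°, ℓ=0.8923
cmd 1: set φ=12.31° → (κ,φ,ℓ)=(1.0042,12.31°,0.8923) → tip=(0.3651,0.0797,0.7776)
cmd 2: set κ=0.2721 → (κ,φ,ℓ)=(0.2721,12.31°,0.8923) → tip=(0.1053,0.0230,0.8836)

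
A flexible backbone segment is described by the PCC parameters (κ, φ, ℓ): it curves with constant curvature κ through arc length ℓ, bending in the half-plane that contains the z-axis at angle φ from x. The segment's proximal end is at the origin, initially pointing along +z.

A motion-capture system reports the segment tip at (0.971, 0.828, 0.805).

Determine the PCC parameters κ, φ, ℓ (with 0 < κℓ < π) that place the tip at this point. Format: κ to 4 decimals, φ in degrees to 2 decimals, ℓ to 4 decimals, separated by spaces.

1.1211 40.46 1.7982

ρ = √(x²+y²) = √(0.971² + 0.828²) = 1.27610
φ = atan2(y, x) mod 360° = atan2(0.828, 0.971) = 40.4552°
|p|² = ρ² + z² = 1.27610² + 0.805² = 2.27645
κ = 2ρ / |p|² = 2×1.27610 / 2.27645 = 1.12113
θ = 2·atan2(ρ, z) = 2·atan2(1.27610, 0.805) = 2.01603 rad
ℓ = θ/κ = 2.01603/1.12113 = 1.79822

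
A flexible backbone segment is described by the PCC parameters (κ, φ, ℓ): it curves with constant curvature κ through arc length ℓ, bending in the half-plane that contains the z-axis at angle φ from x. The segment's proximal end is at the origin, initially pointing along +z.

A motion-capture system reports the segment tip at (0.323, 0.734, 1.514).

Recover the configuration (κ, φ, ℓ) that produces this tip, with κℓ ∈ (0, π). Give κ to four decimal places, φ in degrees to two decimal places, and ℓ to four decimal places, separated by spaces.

0.5464 66.25 1.7829

ρ = √(x²+y²) = √(0.323² + 0.734²) = 0.80193
φ = atan2(y, x) mod 360° = atan2(0.734, 0.323) = 66.2479°
|p|² = ρ² + z² = 0.80193² + 1.514² = 2.93528
κ = 2ρ / |p|² = 2×0.80193 / 2.93528 = 0.54640
θ = 2·atan2(ρ, z) = 2·atan2(0.80193, 1.514) = 0.97421 rad
ℓ = θ/κ = 0.97421/0.54640 = 1.78294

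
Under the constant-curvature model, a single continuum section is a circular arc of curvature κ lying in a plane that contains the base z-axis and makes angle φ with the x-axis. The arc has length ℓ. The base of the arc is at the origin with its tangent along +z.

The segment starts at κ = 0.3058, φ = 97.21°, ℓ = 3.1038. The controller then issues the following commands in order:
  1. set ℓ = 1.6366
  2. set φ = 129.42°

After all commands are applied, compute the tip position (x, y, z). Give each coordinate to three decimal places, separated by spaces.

initial: κ=0.3058, φ=97.21°, ℓ=3.1038
cmd 1: set ℓ=1.6366 → (κ,φ,ℓ)=(0.3058,97.21°,1.6366) → tip=(-0.0503,0.3979,1.5691)
cmd 2: set φ=129.42° → (κ,φ,ℓ)=(0.3058,129.42°,1.6366) → tip=(-0.2547,0.3098,1.5691)

-0.255 0.310 1.569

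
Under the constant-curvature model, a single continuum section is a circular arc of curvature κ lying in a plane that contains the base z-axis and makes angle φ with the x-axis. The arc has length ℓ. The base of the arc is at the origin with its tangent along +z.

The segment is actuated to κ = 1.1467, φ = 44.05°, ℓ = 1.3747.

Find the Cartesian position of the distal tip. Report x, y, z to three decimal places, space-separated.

0.630 0.610 0.872

θ = κ·ℓ = 1.1467 × 1.3747 = 1.57637 rad
ρ = (1 − cos θ)/κ = (1 − -0.00557)/1.1467 = 0.87693
z = sin θ / κ = 0.99998/1.1467 = 0.87205
x = ρ cos φ = 0.87693 × cos(44.05°) = 0.63028
y = ρ sin φ = 0.87693 × sin(44.05°) = 0.60971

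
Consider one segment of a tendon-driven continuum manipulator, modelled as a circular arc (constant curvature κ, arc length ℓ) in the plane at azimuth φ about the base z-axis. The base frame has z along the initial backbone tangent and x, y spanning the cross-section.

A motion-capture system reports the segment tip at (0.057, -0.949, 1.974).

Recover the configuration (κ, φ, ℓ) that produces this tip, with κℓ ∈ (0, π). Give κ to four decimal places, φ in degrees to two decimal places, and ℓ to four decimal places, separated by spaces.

ρ = √(x²+y²) = √(0.057² + -0.949²) = 0.95071
φ = atan2(y, x) mod 360° = atan2(-0.949, 0.057) = 273.4372°
|p|² = ρ² + z² = 0.95071² + 1.974² = 4.80053
κ = 2ρ / |p|² = 2×0.95071 / 4.80053 = 0.39609
θ = 2·atan2(ρ, z) = 2·atan2(0.95071, 1.974) = 0.89767 rad
ℓ = θ/κ = 0.89767/0.39609 = 2.26634

0.3961 273.44 2.2663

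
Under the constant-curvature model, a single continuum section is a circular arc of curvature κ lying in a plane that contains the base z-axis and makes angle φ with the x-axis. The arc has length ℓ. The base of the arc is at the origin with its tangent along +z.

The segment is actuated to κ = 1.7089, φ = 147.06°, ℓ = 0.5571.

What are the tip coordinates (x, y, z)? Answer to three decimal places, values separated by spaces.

-0.206 0.134 0.477

θ = κ·ℓ = 1.7089 × 0.5571 = 0.95203 rad
ρ = (1 − cos θ)/κ = (1 − 0.58003)/1.7089 = 0.24575
z = sin θ / κ = 0.81459/1.7089 = 0.47668
x = ρ cos φ = 0.24575 × cos(147.06°) = -0.20625
y = ρ sin φ = 0.24575 × sin(147.06°) = 0.13363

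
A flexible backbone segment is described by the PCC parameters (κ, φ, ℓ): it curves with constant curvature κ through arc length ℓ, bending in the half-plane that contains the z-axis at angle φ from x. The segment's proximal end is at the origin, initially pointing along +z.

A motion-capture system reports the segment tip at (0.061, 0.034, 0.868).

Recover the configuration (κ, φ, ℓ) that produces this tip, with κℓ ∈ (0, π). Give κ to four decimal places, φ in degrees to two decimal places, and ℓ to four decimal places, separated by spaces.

0.1842 29.13 0.8717

ρ = √(x²+y²) = √(0.061² + 0.034²) = 0.06984
φ = atan2(y, x) mod 360° = atan2(0.034, 0.061) = 29.1343°
|p|² = ρ² + z² = 0.06984² + 0.868² = 0.75830
κ = 2ρ / |p|² = 2×0.06984 / 0.75830 = 0.18419
θ = 2·atan2(ρ, z) = 2·atan2(0.06984, 0.868) = 0.16057 rad
ℓ = θ/κ = 0.16057/0.18419 = 0.87174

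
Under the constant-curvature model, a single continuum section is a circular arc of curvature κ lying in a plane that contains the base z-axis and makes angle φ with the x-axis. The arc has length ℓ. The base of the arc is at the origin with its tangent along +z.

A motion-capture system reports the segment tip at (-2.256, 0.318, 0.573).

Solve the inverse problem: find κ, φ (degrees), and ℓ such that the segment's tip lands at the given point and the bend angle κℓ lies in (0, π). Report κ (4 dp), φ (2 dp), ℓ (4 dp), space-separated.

ρ = √(x²+y²) = √(-2.256² + 0.318²) = 2.27830
φ = atan2(y, x) mod 360° = atan2(0.318, -2.256) = 171.9766°
|p|² = ρ² + z² = 2.27830² + 0.573² = 5.51899
κ = 2ρ / |p|² = 2×2.27830 / 5.51899 = 0.82562
θ = 2·atan2(ρ, z) = 2·atan2(2.27830, 0.573) = 2.64881 rad
ℓ = θ/κ = 2.64881/0.82562 = 3.20825

0.8256 171.98 3.2083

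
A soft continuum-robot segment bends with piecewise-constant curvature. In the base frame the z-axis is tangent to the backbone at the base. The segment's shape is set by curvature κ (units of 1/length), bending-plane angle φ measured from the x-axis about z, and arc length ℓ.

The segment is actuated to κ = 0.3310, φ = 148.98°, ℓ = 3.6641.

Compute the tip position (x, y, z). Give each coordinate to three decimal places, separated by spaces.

-1.682 1.011 2.830

θ = κ·ℓ = 0.3310 × 3.6641 = 1.21282 rad
ρ = (1 − cos θ)/κ = (1 − 0.35038)/0.3310 = 1.96259
z = sin θ / κ = 0.93661/0.3310 = 2.82963
x = ρ cos φ = 1.96259 × cos(148.98°) = -1.68192
y = ρ sin φ = 1.96259 × sin(148.98°) = 1.01140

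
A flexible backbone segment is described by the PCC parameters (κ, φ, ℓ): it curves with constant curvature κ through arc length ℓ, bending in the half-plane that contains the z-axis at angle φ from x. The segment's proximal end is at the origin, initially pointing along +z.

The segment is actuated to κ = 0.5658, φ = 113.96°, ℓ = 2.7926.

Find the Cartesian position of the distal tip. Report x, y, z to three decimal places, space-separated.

θ = κ·ℓ = 0.5658 × 2.7926 = 1.58005 rad
ρ = (1 − cos θ)/κ = (1 − -0.00926)/0.5658 = 1.78377
z = sin θ / κ = 0.99996/0.5658 = 1.76733
x = ρ cos φ = 1.78377 × cos(113.96°) = -0.72439
y = ρ sin φ = 1.78377 × sin(113.96°) = 1.63006

-0.724 1.630 1.767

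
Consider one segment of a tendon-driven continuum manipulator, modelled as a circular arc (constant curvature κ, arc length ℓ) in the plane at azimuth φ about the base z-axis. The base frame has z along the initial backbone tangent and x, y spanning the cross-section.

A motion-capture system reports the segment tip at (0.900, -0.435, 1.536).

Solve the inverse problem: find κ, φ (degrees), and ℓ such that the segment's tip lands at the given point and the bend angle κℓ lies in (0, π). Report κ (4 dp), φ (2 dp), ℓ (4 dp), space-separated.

ρ = √(x²+y²) = √(0.900² + -0.435²) = 0.99961
φ = atan2(y, x) mod 360° = atan2(-0.435, 0.900) = 334.2040°
|p|² = ρ² + z² = 0.99961² + 1.536² = 3.35852
κ = 2ρ / |p|² = 2×0.99961 / 3.35852 = 0.59527
θ = 2·atan2(ρ, z) = 2·atan2(0.99961, 1.536) = 1.15386 rad
ℓ = θ/κ = 1.15386/0.59527 = 1.93838

0.5953 334.20 1.9384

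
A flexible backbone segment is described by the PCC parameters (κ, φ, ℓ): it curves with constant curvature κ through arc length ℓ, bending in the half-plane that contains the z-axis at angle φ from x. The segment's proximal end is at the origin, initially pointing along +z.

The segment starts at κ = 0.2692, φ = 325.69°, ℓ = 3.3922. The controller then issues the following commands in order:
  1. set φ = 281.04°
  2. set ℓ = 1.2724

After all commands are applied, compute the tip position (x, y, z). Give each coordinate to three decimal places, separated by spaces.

initial: κ=0.2692, φ=325.69°, ℓ=3.3922
cmd 1: set φ=281.04° → (κ,φ,ℓ)=(0.2692,281.04°,3.3922) → tip=(0.2765,-1.4174,2.9400)
cmd 2: set ℓ=1.2724 → (κ,φ,ℓ)=(0.2692,281.04°,1.2724) → tip=(0.0413,-0.2118,1.2477)

0.041 -0.212 1.248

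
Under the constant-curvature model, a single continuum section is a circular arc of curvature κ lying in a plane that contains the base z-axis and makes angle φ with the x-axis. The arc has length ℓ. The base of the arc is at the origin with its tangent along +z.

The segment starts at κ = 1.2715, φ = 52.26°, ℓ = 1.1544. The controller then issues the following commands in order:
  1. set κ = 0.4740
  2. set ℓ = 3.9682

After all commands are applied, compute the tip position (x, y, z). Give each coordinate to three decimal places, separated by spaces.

1.685 2.177 2.009

initial: κ=1.2715, φ=52.26°, ℓ=1.1544
cmd 1: set κ=0.4740 → (κ,φ,ℓ)=(0.4740,52.26°,1.1544) → tip=(0.1885,0.2436,1.0976)
cmd 2: set ℓ=3.9682 → (κ,φ,ℓ)=(0.4740,52.26°,3.9682) → tip=(1.6854,2.1775,2.0091)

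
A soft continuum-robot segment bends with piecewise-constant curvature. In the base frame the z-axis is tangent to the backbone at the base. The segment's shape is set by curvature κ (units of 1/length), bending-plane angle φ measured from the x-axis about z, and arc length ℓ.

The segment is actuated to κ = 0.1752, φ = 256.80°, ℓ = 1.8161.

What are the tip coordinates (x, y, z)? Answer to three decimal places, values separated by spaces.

-0.065 -0.279 1.786

θ = κ·ℓ = 0.1752 × 1.8161 = 0.31818 rad
ρ = (1 − cos θ)/κ = (1 − 0.94981)/0.1752 = 0.28649
z = sin θ / κ = 0.31284/0.1752 = 1.78561
x = ρ cos φ = 0.28649 × cos(256.80°) = -0.06542
y = ρ sin φ = 0.28649 × sin(256.80°) = -0.27893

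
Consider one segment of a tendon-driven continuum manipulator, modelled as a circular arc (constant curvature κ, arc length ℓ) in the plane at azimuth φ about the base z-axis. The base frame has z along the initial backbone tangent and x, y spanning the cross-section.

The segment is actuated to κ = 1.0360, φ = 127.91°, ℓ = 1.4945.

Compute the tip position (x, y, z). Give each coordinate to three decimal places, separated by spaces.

-0.580 0.744 0.965

θ = κ·ℓ = 1.0360 × 1.4945 = 1.54830 rad
ρ = (1 − cos θ)/κ = (1 − 0.02249)/1.0360 = 0.94354
z = sin θ / κ = 0.99975/1.0360 = 0.96501
x = ρ cos φ = 0.94354 × cos(127.91°) = -0.57973
y = ρ sin φ = 0.94354 × sin(127.91°) = 0.74443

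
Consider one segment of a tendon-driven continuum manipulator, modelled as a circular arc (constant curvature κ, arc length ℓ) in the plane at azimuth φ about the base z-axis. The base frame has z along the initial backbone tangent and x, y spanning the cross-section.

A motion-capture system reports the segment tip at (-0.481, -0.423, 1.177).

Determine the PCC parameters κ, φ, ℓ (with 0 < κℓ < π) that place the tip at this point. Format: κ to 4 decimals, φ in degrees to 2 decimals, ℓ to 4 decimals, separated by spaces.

0.7134 221.33 1.3971

ρ = √(x²+y²) = √(-0.481² + -0.423²) = 0.64054
φ = atan2(y, x) mod 360° = atan2(-0.423, -0.481) = 221.3290°
|p|² = ρ² + z² = 0.64054² + 1.177² = 1.79562
κ = 2ρ / |p|² = 2×0.64054 / 1.79562 = 0.71345
θ = 2·atan2(ρ, z) = 2·atan2(0.64054, 1.177) = 0.99678 rad
ℓ = θ/κ = 0.99678/0.71345 = 1.39713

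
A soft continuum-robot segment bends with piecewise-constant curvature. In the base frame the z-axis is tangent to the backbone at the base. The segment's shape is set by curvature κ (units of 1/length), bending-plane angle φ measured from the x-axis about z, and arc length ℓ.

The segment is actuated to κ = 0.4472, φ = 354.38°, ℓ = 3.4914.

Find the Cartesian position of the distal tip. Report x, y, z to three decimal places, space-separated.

2.204 -0.217 2.236

θ = κ·ℓ = 0.4472 × 3.4914 = 1.56135 rad
ρ = (1 − cos θ)/κ = (1 − 0.00944)/0.4472 = 2.21502
z = sin θ / κ = 0.99996/0.4472 = 2.23604
x = ρ cos φ = 2.21502 × cos(354.38°) = 2.20438
y = ρ sin φ = 2.21502 × sin(354.38°) = -0.21692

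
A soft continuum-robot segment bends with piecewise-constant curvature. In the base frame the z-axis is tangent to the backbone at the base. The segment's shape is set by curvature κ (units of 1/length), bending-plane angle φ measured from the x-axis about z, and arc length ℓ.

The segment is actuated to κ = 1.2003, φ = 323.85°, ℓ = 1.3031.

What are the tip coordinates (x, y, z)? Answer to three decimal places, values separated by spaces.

θ = κ·ℓ = 1.2003 × 1.3031 = 1.56411 rad
ρ = (1 − cos θ)/κ = (1 − 0.00669)/1.2003 = 0.82756
z = sin θ / κ = 0.99998/1.2003 = 0.83311
x = ρ cos φ = 0.82756 × cos(323.85°) = 0.66823
y = ρ sin φ = 0.82756 × sin(323.85°) = -0.48818

0.668 -0.488 0.833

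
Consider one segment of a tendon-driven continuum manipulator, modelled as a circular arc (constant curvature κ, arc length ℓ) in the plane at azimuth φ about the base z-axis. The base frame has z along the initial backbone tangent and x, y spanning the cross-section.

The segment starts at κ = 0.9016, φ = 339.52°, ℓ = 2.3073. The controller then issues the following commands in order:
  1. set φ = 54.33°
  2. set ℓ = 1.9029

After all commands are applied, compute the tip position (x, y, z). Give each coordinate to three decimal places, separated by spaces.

0.740 1.031 1.098

initial: κ=0.9016, φ=339.52°, ℓ=2.3073
cmd 1: set φ=54.33° → (κ,φ,ℓ)=(0.9016,54.33°,2.3073) → tip=(0.9622,1.3405,0.9683)
cmd 2: set ℓ=1.9029 → (κ,φ,ℓ)=(0.9016,54.33°,1.9029) → tip=(0.7401,1.0311,1.0975)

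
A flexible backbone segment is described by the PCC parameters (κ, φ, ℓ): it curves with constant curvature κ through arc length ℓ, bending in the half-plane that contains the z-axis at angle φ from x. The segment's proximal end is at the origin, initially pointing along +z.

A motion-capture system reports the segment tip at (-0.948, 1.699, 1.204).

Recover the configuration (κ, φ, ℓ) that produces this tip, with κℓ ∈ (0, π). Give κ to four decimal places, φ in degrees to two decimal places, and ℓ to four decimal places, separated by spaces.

ρ = √(x²+y²) = √(-0.948² + 1.699²) = 1.94559
φ = atan2(y, x) mod 360° = atan2(1.699, -0.948) = 119.1604°
|p|² = ρ² + z² = 1.94559² + 1.204² = 5.23492
κ = 2ρ / |p|² = 2×1.94559 / 5.23492 = 0.74331
θ = 2·atan2(ρ, z) = 2·atan2(1.94559, 1.204) = 2.03328 rad
ℓ = θ/κ = 2.03328/0.74331 = 2.73544

0.7433 119.16 2.7354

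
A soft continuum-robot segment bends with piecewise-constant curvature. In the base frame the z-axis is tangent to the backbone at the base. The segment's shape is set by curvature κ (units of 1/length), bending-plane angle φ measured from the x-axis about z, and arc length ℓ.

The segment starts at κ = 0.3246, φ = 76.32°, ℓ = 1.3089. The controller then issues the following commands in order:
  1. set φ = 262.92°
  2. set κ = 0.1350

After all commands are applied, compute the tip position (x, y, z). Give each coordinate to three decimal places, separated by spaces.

initial: κ=0.3246, φ=76.32°, ℓ=1.3089
cmd 1: set φ=262.92° → (κ,φ,ℓ)=(0.3246,262.92°,1.3089) → tip=(-0.0338,-0.2718,1.2699)
cmd 2: set κ=0.1350 → (κ,φ,ℓ)=(0.1350,262.92°,1.3089) → tip=(-0.0142,-0.1145,1.3021)

-0.014 -0.114 1.302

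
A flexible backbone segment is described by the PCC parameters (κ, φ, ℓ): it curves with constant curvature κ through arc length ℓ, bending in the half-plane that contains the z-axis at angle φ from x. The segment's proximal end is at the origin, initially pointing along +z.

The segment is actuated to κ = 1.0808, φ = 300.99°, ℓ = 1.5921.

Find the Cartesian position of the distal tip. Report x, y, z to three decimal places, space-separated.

θ = κ·ℓ = 1.0808 × 1.5921 = 1.72074 rad
ρ = (1 − cos θ)/κ = (1 − -0.14938)/1.0808 = 1.06346
z = sin θ / κ = 0.98878/1.0808 = 0.91486
x = ρ cos φ = 1.06346 × cos(300.99°) = 0.54756
y = ρ sin φ = 1.06346 × sin(300.99°) = -0.91166

0.548 -0.912 0.915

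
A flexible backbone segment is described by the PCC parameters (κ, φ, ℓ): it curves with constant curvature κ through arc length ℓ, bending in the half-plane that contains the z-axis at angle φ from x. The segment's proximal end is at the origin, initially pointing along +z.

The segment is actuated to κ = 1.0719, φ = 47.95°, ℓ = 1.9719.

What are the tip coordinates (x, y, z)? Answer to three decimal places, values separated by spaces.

θ = κ·ℓ = 1.0719 × 1.9719 = 2.11368 rad
ρ = (1 − cos θ)/κ = (1 − -0.51661)/1.0719 = 1.41488
z = sin θ / κ = 0.85622/1.0719 = 0.79879
x = ρ cos φ = 1.41488 × cos(47.95°) = 0.94765
y = ρ sin φ = 1.41488 × sin(47.95°) = 1.05063

0.948 1.051 0.799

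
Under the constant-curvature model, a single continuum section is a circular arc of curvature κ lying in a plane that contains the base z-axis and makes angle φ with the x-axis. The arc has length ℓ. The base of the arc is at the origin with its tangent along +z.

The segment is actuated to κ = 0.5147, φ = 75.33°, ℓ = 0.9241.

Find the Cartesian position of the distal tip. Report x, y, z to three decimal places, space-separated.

0.055 0.209 0.890

θ = κ·ℓ = 0.5147 × 0.9241 = 0.47563 rad
ρ = (1 − cos θ)/κ = (1 − 0.88900)/0.5147 = 0.21565
z = sin θ / κ = 0.45790/0.5147 = 0.88965
x = ρ cos φ = 0.21565 × cos(75.33°) = 0.05461
y = ρ sin φ = 0.21565 × sin(75.33°) = 0.20862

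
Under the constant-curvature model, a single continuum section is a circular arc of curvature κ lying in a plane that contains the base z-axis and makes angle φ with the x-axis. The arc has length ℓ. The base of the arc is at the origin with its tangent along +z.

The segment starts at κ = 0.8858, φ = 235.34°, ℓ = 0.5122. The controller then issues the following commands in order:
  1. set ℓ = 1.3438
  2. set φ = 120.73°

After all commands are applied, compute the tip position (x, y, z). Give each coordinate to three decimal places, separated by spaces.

initial: κ=0.8858, φ=235.34°, ℓ=0.5122
cmd 1: set ℓ=1.3438 → (κ,φ,ℓ)=(0.8858,235.34°,1.3438) → tip=(-0.4036,-0.5838,1.0482)
cmd 2: set φ=120.73° → (κ,φ,ℓ)=(0.8858,120.73°,1.3438) → tip=(-0.3627,0.6100,1.0482)

-0.363 0.610 1.048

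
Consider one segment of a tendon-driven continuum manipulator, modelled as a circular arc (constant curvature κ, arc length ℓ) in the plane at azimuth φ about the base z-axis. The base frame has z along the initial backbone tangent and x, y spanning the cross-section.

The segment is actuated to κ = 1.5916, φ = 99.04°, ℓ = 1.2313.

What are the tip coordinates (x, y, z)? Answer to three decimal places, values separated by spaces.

-0.136 0.856 0.581

θ = κ·ℓ = 1.5916 × 1.2313 = 1.95974 rad
ρ = (1 − cos θ)/κ = (1 − -0.37921)/1.5916 = 0.86655
z = sin θ / κ = 0.92531/1.5916 = 0.58137
x = ρ cos φ = 0.86655 × cos(99.04°) = -0.13616
y = ρ sin φ = 0.86655 × sin(99.04°) = 0.85579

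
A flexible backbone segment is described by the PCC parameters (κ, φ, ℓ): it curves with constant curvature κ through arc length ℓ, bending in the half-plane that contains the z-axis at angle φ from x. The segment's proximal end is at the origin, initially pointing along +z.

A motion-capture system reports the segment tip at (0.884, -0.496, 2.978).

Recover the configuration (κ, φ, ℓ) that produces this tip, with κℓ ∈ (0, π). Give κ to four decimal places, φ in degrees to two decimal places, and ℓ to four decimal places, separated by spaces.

0.2049 330.70 3.2029

ρ = √(x²+y²) = √(0.884² + -0.496²) = 1.01364
φ = atan2(y, x) mod 360° = atan2(-0.496, 0.884) = 330.7038°
|p|² = ρ² + z² = 1.01364² + 2.978² = 9.89596
κ = 2ρ / |p|² = 2×1.01364 / 9.89596 = 0.20486
θ = 2·atan2(ρ, z) = 2·atan2(1.01364, 2.978) = 0.65615 rad
ℓ = θ/κ = 0.65615/0.20486 = 3.20293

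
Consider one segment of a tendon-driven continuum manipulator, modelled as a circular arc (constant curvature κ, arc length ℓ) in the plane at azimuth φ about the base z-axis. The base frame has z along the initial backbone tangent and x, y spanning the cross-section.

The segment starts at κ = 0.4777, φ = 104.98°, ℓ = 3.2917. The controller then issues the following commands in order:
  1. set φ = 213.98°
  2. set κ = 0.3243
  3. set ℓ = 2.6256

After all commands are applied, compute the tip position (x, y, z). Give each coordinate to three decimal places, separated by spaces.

-0.872 -0.588 2.320

initial: κ=0.4777, φ=104.98°, ℓ=3.2917
cmd 1: set φ=213.98° → (κ,φ,ℓ)=(0.4777,213.98°,3.2917) → tip=(-1.7387,-1.1719,2.0934)
cmd 2: set κ=0.3243 → (κ,φ,ℓ)=(0.3243,213.98°,3.2917) → tip=(-1.3237,-0.8922,2.7012)
cmd 3: set ℓ=2.6256 → (κ,φ,ℓ)=(0.3243,213.98°,2.6256) → tip=(-0.8723,-0.5879,2.3196)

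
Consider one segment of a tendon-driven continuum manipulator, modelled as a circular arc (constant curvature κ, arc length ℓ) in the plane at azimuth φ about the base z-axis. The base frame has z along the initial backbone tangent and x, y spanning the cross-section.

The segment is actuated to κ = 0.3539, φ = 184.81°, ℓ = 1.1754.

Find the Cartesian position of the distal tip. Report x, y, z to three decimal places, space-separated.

θ = κ·ℓ = 0.3539 × 1.1754 = 0.41597 rad
ρ = (1 − cos θ)/κ = (1 − 0.91472)/0.3539 = 0.24096
z = sin θ / κ = 0.40408/0.3539 = 1.14179
x = ρ cos φ = 0.24096 × cos(184.81°) = -0.24011
y = ρ sin φ = 0.24096 × sin(184.81°) = -0.02021

-0.240 -0.020 1.142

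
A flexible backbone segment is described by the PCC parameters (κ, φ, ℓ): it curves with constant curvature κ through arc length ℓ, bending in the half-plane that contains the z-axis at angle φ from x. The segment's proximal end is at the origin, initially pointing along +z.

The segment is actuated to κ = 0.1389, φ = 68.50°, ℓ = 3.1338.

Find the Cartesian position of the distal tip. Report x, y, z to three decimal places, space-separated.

θ = κ·ℓ = 0.1389 × 3.1338 = 0.43528 rad
ρ = (1 − cos θ)/κ = (1 − 0.90675)/0.1389 = 0.67135
z = sin θ / κ = 0.42167/0.1389 = 3.03577
x = ρ cos φ = 0.67135 × cos(68.50°) = 0.24605
y = ρ sin φ = 0.67135 × sin(68.50°) = 0.62463

0.246 0.625 3.036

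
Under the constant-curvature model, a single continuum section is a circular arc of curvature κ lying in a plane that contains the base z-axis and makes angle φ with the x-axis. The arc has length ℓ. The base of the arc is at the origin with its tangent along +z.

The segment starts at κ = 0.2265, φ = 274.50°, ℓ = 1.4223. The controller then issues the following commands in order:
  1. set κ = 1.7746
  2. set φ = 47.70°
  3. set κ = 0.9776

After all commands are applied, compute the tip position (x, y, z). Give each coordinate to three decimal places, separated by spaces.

0.565 0.621 1.006

initial: κ=0.2265, φ=274.50°, ℓ=1.4223
cmd 1: set κ=1.7746 → (κ,φ,ℓ)=(1.7746,274.50°,1.4223) → tip=(0.0803,-1.0198,0.3263)
cmd 2: set φ=47.70° → (κ,φ,ℓ)=(1.7746,47.70°,1.4223) → tip=(0.6884,0.7566,0.3263)
cmd 3: set κ=0.9776 → (κ,φ,ℓ)=(0.9776,47.70°,1.4223) → tip=(0.5649,0.6209,1.0063)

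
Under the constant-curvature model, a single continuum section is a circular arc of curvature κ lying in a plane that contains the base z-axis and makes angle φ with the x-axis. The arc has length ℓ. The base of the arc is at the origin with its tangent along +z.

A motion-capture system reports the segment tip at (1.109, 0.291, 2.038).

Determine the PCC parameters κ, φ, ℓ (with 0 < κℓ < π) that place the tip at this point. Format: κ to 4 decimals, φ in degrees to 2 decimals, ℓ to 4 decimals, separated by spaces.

ρ = √(x²+y²) = √(1.109² + 0.291²) = 1.14654
φ = atan2(y, x) mod 360° = atan2(0.291, 1.109) = 14.7029°
|p|² = ρ² + z² = 1.14654² + 2.038² = 5.46801
κ = 2ρ / |p|² = 2×1.14654 / 5.46801 = 0.41936
θ = 2·atan2(ρ, z) = 2·atan2(1.14654, 2.038) = 1.02490 rad
ℓ = θ/κ = 1.02490/0.41936 = 2.44395

0.4194 14.70 2.4439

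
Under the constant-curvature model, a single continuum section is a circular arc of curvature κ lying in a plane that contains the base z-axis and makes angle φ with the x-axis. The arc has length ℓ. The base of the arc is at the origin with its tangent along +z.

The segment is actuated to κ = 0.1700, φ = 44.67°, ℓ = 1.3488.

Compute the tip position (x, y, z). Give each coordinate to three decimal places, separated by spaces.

θ = κ·ℓ = 0.1700 × 1.3488 = 0.22930 rad
ρ = (1 − cos θ)/κ = (1 − 0.97383)/0.1700 = 0.15396
z = sin θ / κ = 0.22729/0.1700 = 1.33701
x = ρ cos φ = 0.15396 × cos(44.67°) = 0.10949
y = ρ sin φ = 0.15396 × sin(44.67°) = 0.10824

0.109 0.108 1.337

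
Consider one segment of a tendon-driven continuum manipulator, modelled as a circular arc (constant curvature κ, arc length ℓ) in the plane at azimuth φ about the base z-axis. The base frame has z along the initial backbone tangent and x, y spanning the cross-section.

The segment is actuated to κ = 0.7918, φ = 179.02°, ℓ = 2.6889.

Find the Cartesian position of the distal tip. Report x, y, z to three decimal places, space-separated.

-1.932 0.033 1.071

θ = κ·ℓ = 0.7918 × 2.6889 = 2.12907 rad
ρ = (1 − cos θ)/κ = (1 − -0.52972)/0.7918 = 1.93196
z = sin θ / κ = 0.84817/0.7918 = 1.07119
x = ρ cos φ = 1.93196 × cos(179.02°) = -1.93167
y = ρ sin φ = 1.93196 × sin(179.02°) = 0.03304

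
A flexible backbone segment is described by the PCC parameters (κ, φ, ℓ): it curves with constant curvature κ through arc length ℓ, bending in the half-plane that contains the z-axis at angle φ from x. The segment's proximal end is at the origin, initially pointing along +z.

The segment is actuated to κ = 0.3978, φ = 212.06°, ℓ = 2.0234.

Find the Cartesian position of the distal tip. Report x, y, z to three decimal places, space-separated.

θ = κ·ℓ = 0.3978 × 2.0234 = 0.80491 rad
ρ = (1 − cos θ)/κ = (1 − 0.69318)/0.3978 = 0.77130
z = sin θ / κ = 0.72077/0.3978 = 1.81188
x = ρ cos φ = 0.77130 × cos(212.06°) = -0.65367
y = ρ sin φ = 0.77130 × sin(212.06°) = -0.40941

-0.654 -0.409 1.812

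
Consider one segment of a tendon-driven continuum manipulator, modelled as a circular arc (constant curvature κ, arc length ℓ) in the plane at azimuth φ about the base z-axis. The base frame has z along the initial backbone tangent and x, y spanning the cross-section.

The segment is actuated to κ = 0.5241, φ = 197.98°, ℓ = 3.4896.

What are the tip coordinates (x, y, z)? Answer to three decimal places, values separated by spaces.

-2.278 -0.739 1.845

θ = κ·ℓ = 0.5241 × 3.4896 = 1.82890 rad
ρ = (1 − cos θ)/κ = (1 − -0.25525)/0.5241 = 2.39505
z = sin θ / κ = 0.96688/0.5241 = 1.84483
x = ρ cos φ = 2.39505 × cos(197.98°) = -2.27809
y = ρ sin φ = 2.39505 × sin(197.98°) = -0.73932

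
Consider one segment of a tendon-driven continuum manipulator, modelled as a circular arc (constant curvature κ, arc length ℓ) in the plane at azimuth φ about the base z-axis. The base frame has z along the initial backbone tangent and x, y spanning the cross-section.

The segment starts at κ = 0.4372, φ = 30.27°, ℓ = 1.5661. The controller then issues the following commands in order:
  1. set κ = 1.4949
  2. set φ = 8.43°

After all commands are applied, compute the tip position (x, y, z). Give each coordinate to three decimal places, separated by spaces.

initial: κ=0.4372, φ=30.27°, ℓ=1.5661
cmd 1: set κ=1.4949 → (κ,φ,ℓ)=(1.4949,30.27°,1.5661) → tip=(0.9801,0.5720,0.4801)
cmd 2: set φ=8.43° → (κ,φ,ℓ)=(1.4949,8.43°,1.5661) → tip=(1.1225,0.1664,0.4801)

1.123 0.166 0.480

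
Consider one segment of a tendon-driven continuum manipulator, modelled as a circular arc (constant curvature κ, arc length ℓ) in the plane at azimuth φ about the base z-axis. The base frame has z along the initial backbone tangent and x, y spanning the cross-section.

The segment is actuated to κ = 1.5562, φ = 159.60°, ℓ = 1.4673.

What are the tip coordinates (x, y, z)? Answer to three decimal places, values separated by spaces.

-0.996 0.370 0.486

θ = κ·ℓ = 1.5562 × 1.4673 = 2.28341 rad
ρ = (1 − cos θ)/κ = (1 − -0.65382)/1.5562 = 1.06273
z = sin θ / κ = 0.75665/1.5562 = 0.48622
x = ρ cos φ = 1.06273 × cos(159.60°) = -0.99607
y = ρ sin φ = 1.06273 × sin(159.60°) = 0.37044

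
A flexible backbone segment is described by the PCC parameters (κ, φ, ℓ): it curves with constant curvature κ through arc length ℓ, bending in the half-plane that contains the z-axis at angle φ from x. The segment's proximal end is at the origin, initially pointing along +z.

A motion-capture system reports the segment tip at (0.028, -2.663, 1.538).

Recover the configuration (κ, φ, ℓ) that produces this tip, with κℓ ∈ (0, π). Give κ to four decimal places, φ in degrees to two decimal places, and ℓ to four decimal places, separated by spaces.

ρ = √(x²+y²) = √(0.028² + -2.663²) = 2.66315
φ = atan2(y, x) mod 360° = atan2(-2.663, 0.028) = 270.6024°
|p|² = ρ² + z² = 2.66315² + 1.538² = 9.45780
κ = 2ρ / |p|² = 2×2.66315 / 9.45780 = 0.56316
θ = 2·atan2(ρ, z) = 2·atan2(2.66315, 1.538) = 2.09415 rad
ℓ = θ/κ = 2.09415/0.56316 = 3.71855

0.5632 270.60 3.7185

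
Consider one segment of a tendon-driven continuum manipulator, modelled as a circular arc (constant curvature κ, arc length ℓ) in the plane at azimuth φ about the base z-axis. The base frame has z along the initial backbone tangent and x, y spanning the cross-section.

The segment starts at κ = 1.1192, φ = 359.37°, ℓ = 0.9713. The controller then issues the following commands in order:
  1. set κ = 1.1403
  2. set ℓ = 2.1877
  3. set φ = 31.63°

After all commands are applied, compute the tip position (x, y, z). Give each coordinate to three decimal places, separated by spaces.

initial: κ=1.1192, φ=359.37°, ℓ=0.9713
cmd 1: set κ=1.1403 → (κ,φ,ℓ)=(1.1403,359.37°,0.9713) → tip=(0.4851,-0.0053,0.7845)
cmd 2: set ℓ=2.1877 → (κ,φ,ℓ)=(1.1403,359.37°,2.1877) → tip=(1.5766,-0.0173,0.5286)
cmd 3: set φ=31.63° → (κ,φ,ℓ)=(1.1403,31.63°,2.1877) → tip=(1.3425,0.8269,0.5286)

1.342 0.827 0.529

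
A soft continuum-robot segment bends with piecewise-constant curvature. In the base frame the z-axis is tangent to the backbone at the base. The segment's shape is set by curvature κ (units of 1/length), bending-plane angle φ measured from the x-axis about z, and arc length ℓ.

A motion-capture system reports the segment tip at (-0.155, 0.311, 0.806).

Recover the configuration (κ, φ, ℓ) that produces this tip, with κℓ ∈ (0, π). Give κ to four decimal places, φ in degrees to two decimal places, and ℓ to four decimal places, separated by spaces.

0.9021 116.49 0.9024

ρ = √(x²+y²) = √(-0.155² + 0.311²) = 0.34749
φ = atan2(y, x) mod 360° = atan2(0.311, -0.155) = 116.4913°
|p|² = ρ² + z² = 0.34749² + 0.806² = 0.77038
κ = 2ρ / |p|² = 2×0.34749 / 0.77038 = 0.90211
θ = 2·atan2(ρ, z) = 2·atan2(0.34749, 0.806) = 0.81409 rad
ℓ = θ/κ = 0.81409/0.90211 = 0.90243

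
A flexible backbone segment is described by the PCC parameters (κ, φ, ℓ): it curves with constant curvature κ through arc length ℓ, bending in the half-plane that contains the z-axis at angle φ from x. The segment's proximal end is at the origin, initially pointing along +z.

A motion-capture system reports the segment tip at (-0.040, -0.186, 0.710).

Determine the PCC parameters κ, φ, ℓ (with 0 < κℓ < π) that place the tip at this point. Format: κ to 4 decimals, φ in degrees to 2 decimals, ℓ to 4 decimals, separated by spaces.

0.7043 257.86 0.7435

ρ = √(x²+y²) = √(-0.040² + -0.186²) = 0.19025
φ = atan2(y, x) mod 360° = atan2(-0.186, -0.040) = 257.8632°
|p|² = ρ² + z² = 0.19025² + 0.710² = 0.54030
κ = 2ρ / |p|² = 2×0.19025 / 0.54030 = 0.70425
θ = 2·atan2(ρ, z) = 2·atan2(0.19025, 0.710) = 0.52362 rad
ℓ = θ/κ = 0.52362/0.70425 = 0.74351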